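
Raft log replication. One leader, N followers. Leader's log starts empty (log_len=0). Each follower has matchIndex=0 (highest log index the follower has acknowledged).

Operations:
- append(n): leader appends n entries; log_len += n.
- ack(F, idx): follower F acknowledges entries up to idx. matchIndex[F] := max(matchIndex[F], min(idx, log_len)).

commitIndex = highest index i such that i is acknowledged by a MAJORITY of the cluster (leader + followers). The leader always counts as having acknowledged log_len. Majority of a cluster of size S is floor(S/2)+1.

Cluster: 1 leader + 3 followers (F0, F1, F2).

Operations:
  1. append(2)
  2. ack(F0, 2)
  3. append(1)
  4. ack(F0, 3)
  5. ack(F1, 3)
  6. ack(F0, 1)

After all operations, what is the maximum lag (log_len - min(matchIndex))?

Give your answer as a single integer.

Answer: 3

Derivation:
Op 1: append 2 -> log_len=2
Op 2: F0 acks idx 2 -> match: F0=2 F1=0 F2=0; commitIndex=0
Op 3: append 1 -> log_len=3
Op 4: F0 acks idx 3 -> match: F0=3 F1=0 F2=0; commitIndex=0
Op 5: F1 acks idx 3 -> match: F0=3 F1=3 F2=0; commitIndex=3
Op 6: F0 acks idx 1 -> match: F0=3 F1=3 F2=0; commitIndex=3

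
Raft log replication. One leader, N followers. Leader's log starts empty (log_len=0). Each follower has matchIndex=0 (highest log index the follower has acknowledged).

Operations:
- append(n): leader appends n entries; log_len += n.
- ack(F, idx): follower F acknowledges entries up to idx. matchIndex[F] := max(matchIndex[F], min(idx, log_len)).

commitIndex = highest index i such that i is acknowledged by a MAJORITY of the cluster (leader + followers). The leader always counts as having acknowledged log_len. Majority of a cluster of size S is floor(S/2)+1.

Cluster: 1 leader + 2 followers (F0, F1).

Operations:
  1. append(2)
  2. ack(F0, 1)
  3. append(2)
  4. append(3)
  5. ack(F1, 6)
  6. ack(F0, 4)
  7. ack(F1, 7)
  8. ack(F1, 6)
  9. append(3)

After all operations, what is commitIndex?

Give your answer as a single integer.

Op 1: append 2 -> log_len=2
Op 2: F0 acks idx 1 -> match: F0=1 F1=0; commitIndex=1
Op 3: append 2 -> log_len=4
Op 4: append 3 -> log_len=7
Op 5: F1 acks idx 6 -> match: F0=1 F1=6; commitIndex=6
Op 6: F0 acks idx 4 -> match: F0=4 F1=6; commitIndex=6
Op 7: F1 acks idx 7 -> match: F0=4 F1=7; commitIndex=7
Op 8: F1 acks idx 6 -> match: F0=4 F1=7; commitIndex=7
Op 9: append 3 -> log_len=10

Answer: 7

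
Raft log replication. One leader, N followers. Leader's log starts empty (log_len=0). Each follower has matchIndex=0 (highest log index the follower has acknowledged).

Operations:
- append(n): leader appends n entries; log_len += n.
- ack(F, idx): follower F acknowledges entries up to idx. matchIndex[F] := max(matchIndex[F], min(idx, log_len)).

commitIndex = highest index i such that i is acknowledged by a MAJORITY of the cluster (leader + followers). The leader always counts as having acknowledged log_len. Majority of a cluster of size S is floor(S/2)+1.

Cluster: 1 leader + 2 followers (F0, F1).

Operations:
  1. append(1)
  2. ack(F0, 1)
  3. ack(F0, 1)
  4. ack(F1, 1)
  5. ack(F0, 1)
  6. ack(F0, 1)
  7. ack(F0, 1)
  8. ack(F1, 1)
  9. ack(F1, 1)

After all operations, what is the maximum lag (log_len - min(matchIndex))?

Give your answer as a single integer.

Answer: 0

Derivation:
Op 1: append 1 -> log_len=1
Op 2: F0 acks idx 1 -> match: F0=1 F1=0; commitIndex=1
Op 3: F0 acks idx 1 -> match: F0=1 F1=0; commitIndex=1
Op 4: F1 acks idx 1 -> match: F0=1 F1=1; commitIndex=1
Op 5: F0 acks idx 1 -> match: F0=1 F1=1; commitIndex=1
Op 6: F0 acks idx 1 -> match: F0=1 F1=1; commitIndex=1
Op 7: F0 acks idx 1 -> match: F0=1 F1=1; commitIndex=1
Op 8: F1 acks idx 1 -> match: F0=1 F1=1; commitIndex=1
Op 9: F1 acks idx 1 -> match: F0=1 F1=1; commitIndex=1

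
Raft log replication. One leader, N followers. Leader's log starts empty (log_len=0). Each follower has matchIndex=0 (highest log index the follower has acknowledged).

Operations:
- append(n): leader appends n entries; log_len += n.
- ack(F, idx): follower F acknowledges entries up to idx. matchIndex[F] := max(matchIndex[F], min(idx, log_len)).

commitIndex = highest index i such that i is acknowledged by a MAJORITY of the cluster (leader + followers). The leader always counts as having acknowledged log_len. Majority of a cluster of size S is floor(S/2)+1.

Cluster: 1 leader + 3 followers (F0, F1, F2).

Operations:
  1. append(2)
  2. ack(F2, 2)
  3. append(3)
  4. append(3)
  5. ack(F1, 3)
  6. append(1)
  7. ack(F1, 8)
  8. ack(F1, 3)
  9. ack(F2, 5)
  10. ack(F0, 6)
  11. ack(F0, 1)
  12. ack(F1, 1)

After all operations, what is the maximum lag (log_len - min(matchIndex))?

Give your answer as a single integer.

Op 1: append 2 -> log_len=2
Op 2: F2 acks idx 2 -> match: F0=0 F1=0 F2=2; commitIndex=0
Op 3: append 3 -> log_len=5
Op 4: append 3 -> log_len=8
Op 5: F1 acks idx 3 -> match: F0=0 F1=3 F2=2; commitIndex=2
Op 6: append 1 -> log_len=9
Op 7: F1 acks idx 8 -> match: F0=0 F1=8 F2=2; commitIndex=2
Op 8: F1 acks idx 3 -> match: F0=0 F1=8 F2=2; commitIndex=2
Op 9: F2 acks idx 5 -> match: F0=0 F1=8 F2=5; commitIndex=5
Op 10: F0 acks idx 6 -> match: F0=6 F1=8 F2=5; commitIndex=6
Op 11: F0 acks idx 1 -> match: F0=6 F1=8 F2=5; commitIndex=6
Op 12: F1 acks idx 1 -> match: F0=6 F1=8 F2=5; commitIndex=6

Answer: 4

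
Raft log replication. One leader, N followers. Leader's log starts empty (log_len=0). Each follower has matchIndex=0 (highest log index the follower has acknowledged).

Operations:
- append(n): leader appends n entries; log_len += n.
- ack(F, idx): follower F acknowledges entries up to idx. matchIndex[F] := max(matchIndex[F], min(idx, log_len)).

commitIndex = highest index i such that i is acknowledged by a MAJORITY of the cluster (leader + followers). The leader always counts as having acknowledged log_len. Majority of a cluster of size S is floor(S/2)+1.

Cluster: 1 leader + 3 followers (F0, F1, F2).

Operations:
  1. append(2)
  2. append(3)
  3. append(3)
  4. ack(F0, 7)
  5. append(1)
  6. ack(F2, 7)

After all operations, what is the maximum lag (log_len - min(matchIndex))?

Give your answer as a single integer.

Answer: 9

Derivation:
Op 1: append 2 -> log_len=2
Op 2: append 3 -> log_len=5
Op 3: append 3 -> log_len=8
Op 4: F0 acks idx 7 -> match: F0=7 F1=0 F2=0; commitIndex=0
Op 5: append 1 -> log_len=9
Op 6: F2 acks idx 7 -> match: F0=7 F1=0 F2=7; commitIndex=7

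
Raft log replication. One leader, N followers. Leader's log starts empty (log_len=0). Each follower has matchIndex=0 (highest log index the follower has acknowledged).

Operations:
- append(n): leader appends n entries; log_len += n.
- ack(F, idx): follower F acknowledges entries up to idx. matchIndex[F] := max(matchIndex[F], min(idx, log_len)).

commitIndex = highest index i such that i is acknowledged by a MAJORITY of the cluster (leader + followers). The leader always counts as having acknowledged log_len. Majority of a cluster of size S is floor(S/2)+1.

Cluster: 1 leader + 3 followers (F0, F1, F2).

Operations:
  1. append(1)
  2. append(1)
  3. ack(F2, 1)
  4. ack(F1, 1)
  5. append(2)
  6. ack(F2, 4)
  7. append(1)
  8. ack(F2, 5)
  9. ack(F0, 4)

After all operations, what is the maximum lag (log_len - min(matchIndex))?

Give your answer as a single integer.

Op 1: append 1 -> log_len=1
Op 2: append 1 -> log_len=2
Op 3: F2 acks idx 1 -> match: F0=0 F1=0 F2=1; commitIndex=0
Op 4: F1 acks idx 1 -> match: F0=0 F1=1 F2=1; commitIndex=1
Op 5: append 2 -> log_len=4
Op 6: F2 acks idx 4 -> match: F0=0 F1=1 F2=4; commitIndex=1
Op 7: append 1 -> log_len=5
Op 8: F2 acks idx 5 -> match: F0=0 F1=1 F2=5; commitIndex=1
Op 9: F0 acks idx 4 -> match: F0=4 F1=1 F2=5; commitIndex=4

Answer: 4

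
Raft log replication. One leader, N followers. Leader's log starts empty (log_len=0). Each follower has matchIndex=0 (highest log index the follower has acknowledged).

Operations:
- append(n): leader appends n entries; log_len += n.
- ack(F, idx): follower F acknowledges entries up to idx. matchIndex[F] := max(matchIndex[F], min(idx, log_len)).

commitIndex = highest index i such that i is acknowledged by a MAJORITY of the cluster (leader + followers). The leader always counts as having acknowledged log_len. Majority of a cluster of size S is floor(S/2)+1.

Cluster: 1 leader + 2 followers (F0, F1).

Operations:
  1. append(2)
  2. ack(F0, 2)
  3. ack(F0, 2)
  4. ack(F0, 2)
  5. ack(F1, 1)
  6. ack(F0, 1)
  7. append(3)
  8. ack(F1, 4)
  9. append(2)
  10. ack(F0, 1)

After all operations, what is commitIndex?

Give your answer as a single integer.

Answer: 4

Derivation:
Op 1: append 2 -> log_len=2
Op 2: F0 acks idx 2 -> match: F0=2 F1=0; commitIndex=2
Op 3: F0 acks idx 2 -> match: F0=2 F1=0; commitIndex=2
Op 4: F0 acks idx 2 -> match: F0=2 F1=0; commitIndex=2
Op 5: F1 acks idx 1 -> match: F0=2 F1=1; commitIndex=2
Op 6: F0 acks idx 1 -> match: F0=2 F1=1; commitIndex=2
Op 7: append 3 -> log_len=5
Op 8: F1 acks idx 4 -> match: F0=2 F1=4; commitIndex=4
Op 9: append 2 -> log_len=7
Op 10: F0 acks idx 1 -> match: F0=2 F1=4; commitIndex=4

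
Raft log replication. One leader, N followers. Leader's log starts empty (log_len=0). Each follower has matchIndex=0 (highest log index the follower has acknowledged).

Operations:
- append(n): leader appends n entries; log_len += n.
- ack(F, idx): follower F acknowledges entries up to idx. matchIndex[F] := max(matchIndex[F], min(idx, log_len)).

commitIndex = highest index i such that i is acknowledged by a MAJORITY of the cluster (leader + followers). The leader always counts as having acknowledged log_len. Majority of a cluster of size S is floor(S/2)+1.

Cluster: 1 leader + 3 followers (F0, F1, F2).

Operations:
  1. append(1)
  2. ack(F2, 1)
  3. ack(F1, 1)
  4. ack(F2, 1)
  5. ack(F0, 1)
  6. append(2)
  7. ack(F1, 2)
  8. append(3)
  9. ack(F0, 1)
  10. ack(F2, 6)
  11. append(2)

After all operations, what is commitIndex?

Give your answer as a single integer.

Op 1: append 1 -> log_len=1
Op 2: F2 acks idx 1 -> match: F0=0 F1=0 F2=1; commitIndex=0
Op 3: F1 acks idx 1 -> match: F0=0 F1=1 F2=1; commitIndex=1
Op 4: F2 acks idx 1 -> match: F0=0 F1=1 F2=1; commitIndex=1
Op 5: F0 acks idx 1 -> match: F0=1 F1=1 F2=1; commitIndex=1
Op 6: append 2 -> log_len=3
Op 7: F1 acks idx 2 -> match: F0=1 F1=2 F2=1; commitIndex=1
Op 8: append 3 -> log_len=6
Op 9: F0 acks idx 1 -> match: F0=1 F1=2 F2=1; commitIndex=1
Op 10: F2 acks idx 6 -> match: F0=1 F1=2 F2=6; commitIndex=2
Op 11: append 2 -> log_len=8

Answer: 2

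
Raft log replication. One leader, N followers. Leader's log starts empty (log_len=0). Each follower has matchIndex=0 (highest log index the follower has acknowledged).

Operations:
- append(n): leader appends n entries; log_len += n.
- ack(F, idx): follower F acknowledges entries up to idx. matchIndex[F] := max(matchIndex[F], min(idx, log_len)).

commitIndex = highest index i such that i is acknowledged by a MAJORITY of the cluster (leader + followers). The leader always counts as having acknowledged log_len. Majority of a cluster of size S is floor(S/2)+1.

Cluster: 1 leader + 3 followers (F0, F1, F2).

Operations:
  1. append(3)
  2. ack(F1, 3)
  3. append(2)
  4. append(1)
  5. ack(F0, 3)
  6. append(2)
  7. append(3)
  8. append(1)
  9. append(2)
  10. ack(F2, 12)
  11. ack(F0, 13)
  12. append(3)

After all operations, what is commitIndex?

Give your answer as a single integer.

Answer: 12

Derivation:
Op 1: append 3 -> log_len=3
Op 2: F1 acks idx 3 -> match: F0=0 F1=3 F2=0; commitIndex=0
Op 3: append 2 -> log_len=5
Op 4: append 1 -> log_len=6
Op 5: F0 acks idx 3 -> match: F0=3 F1=3 F2=0; commitIndex=3
Op 6: append 2 -> log_len=8
Op 7: append 3 -> log_len=11
Op 8: append 1 -> log_len=12
Op 9: append 2 -> log_len=14
Op 10: F2 acks idx 12 -> match: F0=3 F1=3 F2=12; commitIndex=3
Op 11: F0 acks idx 13 -> match: F0=13 F1=3 F2=12; commitIndex=12
Op 12: append 3 -> log_len=17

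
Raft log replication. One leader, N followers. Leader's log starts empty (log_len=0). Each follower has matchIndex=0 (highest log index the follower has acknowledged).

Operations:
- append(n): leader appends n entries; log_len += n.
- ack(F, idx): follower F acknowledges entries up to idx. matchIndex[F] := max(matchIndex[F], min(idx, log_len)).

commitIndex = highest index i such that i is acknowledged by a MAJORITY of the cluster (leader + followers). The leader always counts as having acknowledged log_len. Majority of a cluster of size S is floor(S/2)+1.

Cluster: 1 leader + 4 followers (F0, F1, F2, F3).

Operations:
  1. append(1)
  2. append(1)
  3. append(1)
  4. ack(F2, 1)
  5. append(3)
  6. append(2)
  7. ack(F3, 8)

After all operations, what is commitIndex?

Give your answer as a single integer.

Answer: 1

Derivation:
Op 1: append 1 -> log_len=1
Op 2: append 1 -> log_len=2
Op 3: append 1 -> log_len=3
Op 4: F2 acks idx 1 -> match: F0=0 F1=0 F2=1 F3=0; commitIndex=0
Op 5: append 3 -> log_len=6
Op 6: append 2 -> log_len=8
Op 7: F3 acks idx 8 -> match: F0=0 F1=0 F2=1 F3=8; commitIndex=1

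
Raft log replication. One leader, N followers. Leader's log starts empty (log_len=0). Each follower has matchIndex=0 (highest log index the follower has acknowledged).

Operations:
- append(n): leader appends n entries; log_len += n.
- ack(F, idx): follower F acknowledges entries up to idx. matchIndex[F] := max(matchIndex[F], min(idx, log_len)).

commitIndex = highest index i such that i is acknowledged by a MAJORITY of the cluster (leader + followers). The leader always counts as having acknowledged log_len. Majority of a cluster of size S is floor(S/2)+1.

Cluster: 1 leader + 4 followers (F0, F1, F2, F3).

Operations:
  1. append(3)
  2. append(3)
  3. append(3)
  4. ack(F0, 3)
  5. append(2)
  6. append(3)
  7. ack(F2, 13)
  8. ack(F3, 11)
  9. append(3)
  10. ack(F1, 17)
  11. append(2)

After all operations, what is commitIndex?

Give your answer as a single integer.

Answer: 13

Derivation:
Op 1: append 3 -> log_len=3
Op 2: append 3 -> log_len=6
Op 3: append 3 -> log_len=9
Op 4: F0 acks idx 3 -> match: F0=3 F1=0 F2=0 F3=0; commitIndex=0
Op 5: append 2 -> log_len=11
Op 6: append 3 -> log_len=14
Op 7: F2 acks idx 13 -> match: F0=3 F1=0 F2=13 F3=0; commitIndex=3
Op 8: F3 acks idx 11 -> match: F0=3 F1=0 F2=13 F3=11; commitIndex=11
Op 9: append 3 -> log_len=17
Op 10: F1 acks idx 17 -> match: F0=3 F1=17 F2=13 F3=11; commitIndex=13
Op 11: append 2 -> log_len=19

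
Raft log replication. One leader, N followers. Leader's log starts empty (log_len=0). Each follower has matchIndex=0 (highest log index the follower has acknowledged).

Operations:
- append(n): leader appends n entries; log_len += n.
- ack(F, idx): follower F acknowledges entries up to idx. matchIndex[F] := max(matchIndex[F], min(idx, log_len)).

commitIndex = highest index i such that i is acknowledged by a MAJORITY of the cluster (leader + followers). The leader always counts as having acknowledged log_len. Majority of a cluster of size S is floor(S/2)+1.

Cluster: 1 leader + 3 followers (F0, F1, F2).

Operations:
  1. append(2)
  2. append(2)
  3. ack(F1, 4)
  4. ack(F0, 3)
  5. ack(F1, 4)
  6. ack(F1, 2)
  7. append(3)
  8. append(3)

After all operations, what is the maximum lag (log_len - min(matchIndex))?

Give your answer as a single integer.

Answer: 10

Derivation:
Op 1: append 2 -> log_len=2
Op 2: append 2 -> log_len=4
Op 3: F1 acks idx 4 -> match: F0=0 F1=4 F2=0; commitIndex=0
Op 4: F0 acks idx 3 -> match: F0=3 F1=4 F2=0; commitIndex=3
Op 5: F1 acks idx 4 -> match: F0=3 F1=4 F2=0; commitIndex=3
Op 6: F1 acks idx 2 -> match: F0=3 F1=4 F2=0; commitIndex=3
Op 7: append 3 -> log_len=7
Op 8: append 3 -> log_len=10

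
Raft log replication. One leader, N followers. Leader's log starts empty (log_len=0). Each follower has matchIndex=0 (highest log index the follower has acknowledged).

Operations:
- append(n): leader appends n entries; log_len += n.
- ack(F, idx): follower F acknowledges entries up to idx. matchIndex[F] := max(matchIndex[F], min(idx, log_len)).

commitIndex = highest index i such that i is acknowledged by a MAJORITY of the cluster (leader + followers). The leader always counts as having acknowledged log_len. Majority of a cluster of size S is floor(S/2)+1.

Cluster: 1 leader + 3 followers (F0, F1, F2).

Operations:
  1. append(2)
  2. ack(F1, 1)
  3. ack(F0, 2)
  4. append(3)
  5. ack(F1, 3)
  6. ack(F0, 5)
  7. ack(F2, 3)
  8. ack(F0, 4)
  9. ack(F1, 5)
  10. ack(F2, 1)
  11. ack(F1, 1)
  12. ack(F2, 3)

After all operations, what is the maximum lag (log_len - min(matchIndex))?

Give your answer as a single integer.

Answer: 2

Derivation:
Op 1: append 2 -> log_len=2
Op 2: F1 acks idx 1 -> match: F0=0 F1=1 F2=0; commitIndex=0
Op 3: F0 acks idx 2 -> match: F0=2 F1=1 F2=0; commitIndex=1
Op 4: append 3 -> log_len=5
Op 5: F1 acks idx 3 -> match: F0=2 F1=3 F2=0; commitIndex=2
Op 6: F0 acks idx 5 -> match: F0=5 F1=3 F2=0; commitIndex=3
Op 7: F2 acks idx 3 -> match: F0=5 F1=3 F2=3; commitIndex=3
Op 8: F0 acks idx 4 -> match: F0=5 F1=3 F2=3; commitIndex=3
Op 9: F1 acks idx 5 -> match: F0=5 F1=5 F2=3; commitIndex=5
Op 10: F2 acks idx 1 -> match: F0=5 F1=5 F2=3; commitIndex=5
Op 11: F1 acks idx 1 -> match: F0=5 F1=5 F2=3; commitIndex=5
Op 12: F2 acks idx 3 -> match: F0=5 F1=5 F2=3; commitIndex=5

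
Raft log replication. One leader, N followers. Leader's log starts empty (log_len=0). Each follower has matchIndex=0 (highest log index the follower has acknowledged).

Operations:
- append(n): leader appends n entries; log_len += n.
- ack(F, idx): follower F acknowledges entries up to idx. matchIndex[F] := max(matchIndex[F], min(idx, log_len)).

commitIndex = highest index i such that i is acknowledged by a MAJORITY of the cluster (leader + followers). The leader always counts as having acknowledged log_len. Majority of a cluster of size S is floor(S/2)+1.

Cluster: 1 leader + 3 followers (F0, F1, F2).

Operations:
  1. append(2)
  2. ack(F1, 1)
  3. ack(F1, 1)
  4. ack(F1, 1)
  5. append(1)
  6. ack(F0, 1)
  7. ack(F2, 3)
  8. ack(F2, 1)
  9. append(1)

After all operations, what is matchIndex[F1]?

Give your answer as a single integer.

Answer: 1

Derivation:
Op 1: append 2 -> log_len=2
Op 2: F1 acks idx 1 -> match: F0=0 F1=1 F2=0; commitIndex=0
Op 3: F1 acks idx 1 -> match: F0=0 F1=1 F2=0; commitIndex=0
Op 4: F1 acks idx 1 -> match: F0=0 F1=1 F2=0; commitIndex=0
Op 5: append 1 -> log_len=3
Op 6: F0 acks idx 1 -> match: F0=1 F1=1 F2=0; commitIndex=1
Op 7: F2 acks idx 3 -> match: F0=1 F1=1 F2=3; commitIndex=1
Op 8: F2 acks idx 1 -> match: F0=1 F1=1 F2=3; commitIndex=1
Op 9: append 1 -> log_len=4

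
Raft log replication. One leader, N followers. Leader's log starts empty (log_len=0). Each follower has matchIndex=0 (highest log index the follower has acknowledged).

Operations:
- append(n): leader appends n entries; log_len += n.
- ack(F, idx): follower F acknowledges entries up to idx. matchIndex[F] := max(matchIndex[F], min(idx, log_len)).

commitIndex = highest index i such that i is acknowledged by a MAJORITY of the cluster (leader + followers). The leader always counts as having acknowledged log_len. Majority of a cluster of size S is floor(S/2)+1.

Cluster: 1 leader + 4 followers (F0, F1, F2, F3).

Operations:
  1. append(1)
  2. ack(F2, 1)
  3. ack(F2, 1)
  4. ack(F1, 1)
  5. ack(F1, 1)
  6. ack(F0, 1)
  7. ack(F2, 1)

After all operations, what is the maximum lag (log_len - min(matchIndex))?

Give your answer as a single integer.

Op 1: append 1 -> log_len=1
Op 2: F2 acks idx 1 -> match: F0=0 F1=0 F2=1 F3=0; commitIndex=0
Op 3: F2 acks idx 1 -> match: F0=0 F1=0 F2=1 F3=0; commitIndex=0
Op 4: F1 acks idx 1 -> match: F0=0 F1=1 F2=1 F3=0; commitIndex=1
Op 5: F1 acks idx 1 -> match: F0=0 F1=1 F2=1 F3=0; commitIndex=1
Op 6: F0 acks idx 1 -> match: F0=1 F1=1 F2=1 F3=0; commitIndex=1
Op 7: F2 acks idx 1 -> match: F0=1 F1=1 F2=1 F3=0; commitIndex=1

Answer: 1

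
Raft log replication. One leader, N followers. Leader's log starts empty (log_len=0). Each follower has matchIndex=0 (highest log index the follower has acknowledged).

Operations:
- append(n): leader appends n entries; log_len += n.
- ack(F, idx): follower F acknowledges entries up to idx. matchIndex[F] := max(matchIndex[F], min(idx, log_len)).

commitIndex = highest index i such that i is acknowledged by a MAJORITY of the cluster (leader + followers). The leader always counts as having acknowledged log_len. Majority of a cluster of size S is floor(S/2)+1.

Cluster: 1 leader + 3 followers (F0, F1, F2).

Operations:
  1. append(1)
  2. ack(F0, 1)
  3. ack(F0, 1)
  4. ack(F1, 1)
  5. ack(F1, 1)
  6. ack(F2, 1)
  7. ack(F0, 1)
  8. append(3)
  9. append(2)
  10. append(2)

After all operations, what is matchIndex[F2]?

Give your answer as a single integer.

Answer: 1

Derivation:
Op 1: append 1 -> log_len=1
Op 2: F0 acks idx 1 -> match: F0=1 F1=0 F2=0; commitIndex=0
Op 3: F0 acks idx 1 -> match: F0=1 F1=0 F2=0; commitIndex=0
Op 4: F1 acks idx 1 -> match: F0=1 F1=1 F2=0; commitIndex=1
Op 5: F1 acks idx 1 -> match: F0=1 F1=1 F2=0; commitIndex=1
Op 6: F2 acks idx 1 -> match: F0=1 F1=1 F2=1; commitIndex=1
Op 7: F0 acks idx 1 -> match: F0=1 F1=1 F2=1; commitIndex=1
Op 8: append 3 -> log_len=4
Op 9: append 2 -> log_len=6
Op 10: append 2 -> log_len=8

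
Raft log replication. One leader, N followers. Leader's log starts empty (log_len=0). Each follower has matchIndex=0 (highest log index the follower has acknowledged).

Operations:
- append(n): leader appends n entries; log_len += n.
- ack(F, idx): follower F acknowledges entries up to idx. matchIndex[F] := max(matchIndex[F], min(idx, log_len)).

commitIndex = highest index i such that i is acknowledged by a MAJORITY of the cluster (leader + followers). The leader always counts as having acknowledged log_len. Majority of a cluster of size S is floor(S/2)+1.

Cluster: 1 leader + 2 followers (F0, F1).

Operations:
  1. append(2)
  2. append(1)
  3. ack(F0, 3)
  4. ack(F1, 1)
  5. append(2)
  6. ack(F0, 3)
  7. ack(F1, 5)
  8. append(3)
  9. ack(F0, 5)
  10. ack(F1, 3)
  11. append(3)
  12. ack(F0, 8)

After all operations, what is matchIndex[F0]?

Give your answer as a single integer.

Answer: 8

Derivation:
Op 1: append 2 -> log_len=2
Op 2: append 1 -> log_len=3
Op 3: F0 acks idx 3 -> match: F0=3 F1=0; commitIndex=3
Op 4: F1 acks idx 1 -> match: F0=3 F1=1; commitIndex=3
Op 5: append 2 -> log_len=5
Op 6: F0 acks idx 3 -> match: F0=3 F1=1; commitIndex=3
Op 7: F1 acks idx 5 -> match: F0=3 F1=5; commitIndex=5
Op 8: append 3 -> log_len=8
Op 9: F0 acks idx 5 -> match: F0=5 F1=5; commitIndex=5
Op 10: F1 acks idx 3 -> match: F0=5 F1=5; commitIndex=5
Op 11: append 3 -> log_len=11
Op 12: F0 acks idx 8 -> match: F0=8 F1=5; commitIndex=8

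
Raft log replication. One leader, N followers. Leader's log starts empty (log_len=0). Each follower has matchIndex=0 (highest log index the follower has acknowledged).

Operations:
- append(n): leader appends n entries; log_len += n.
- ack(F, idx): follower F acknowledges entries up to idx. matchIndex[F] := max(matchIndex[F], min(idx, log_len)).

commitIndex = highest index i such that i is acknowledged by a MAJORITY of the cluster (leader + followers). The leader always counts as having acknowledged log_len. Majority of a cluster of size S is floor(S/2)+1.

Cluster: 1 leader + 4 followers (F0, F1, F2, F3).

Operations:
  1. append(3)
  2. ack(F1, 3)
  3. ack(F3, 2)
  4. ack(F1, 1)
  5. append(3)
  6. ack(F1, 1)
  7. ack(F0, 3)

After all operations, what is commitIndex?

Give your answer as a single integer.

Op 1: append 3 -> log_len=3
Op 2: F1 acks idx 3 -> match: F0=0 F1=3 F2=0 F3=0; commitIndex=0
Op 3: F3 acks idx 2 -> match: F0=0 F1=3 F2=0 F3=2; commitIndex=2
Op 4: F1 acks idx 1 -> match: F0=0 F1=3 F2=0 F3=2; commitIndex=2
Op 5: append 3 -> log_len=6
Op 6: F1 acks idx 1 -> match: F0=0 F1=3 F2=0 F3=2; commitIndex=2
Op 7: F0 acks idx 3 -> match: F0=3 F1=3 F2=0 F3=2; commitIndex=3

Answer: 3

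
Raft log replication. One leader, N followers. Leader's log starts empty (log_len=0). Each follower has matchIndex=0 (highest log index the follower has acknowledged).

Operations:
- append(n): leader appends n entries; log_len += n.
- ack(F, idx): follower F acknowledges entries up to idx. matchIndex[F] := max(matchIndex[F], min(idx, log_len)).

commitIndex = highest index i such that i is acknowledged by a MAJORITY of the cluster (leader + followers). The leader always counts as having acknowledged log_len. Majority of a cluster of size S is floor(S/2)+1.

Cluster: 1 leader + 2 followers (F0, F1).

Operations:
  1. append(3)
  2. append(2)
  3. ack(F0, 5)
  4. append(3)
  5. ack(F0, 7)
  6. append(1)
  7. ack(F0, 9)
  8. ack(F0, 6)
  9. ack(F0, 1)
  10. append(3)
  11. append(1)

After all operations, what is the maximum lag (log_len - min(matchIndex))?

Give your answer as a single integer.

Answer: 13

Derivation:
Op 1: append 3 -> log_len=3
Op 2: append 2 -> log_len=5
Op 3: F0 acks idx 5 -> match: F0=5 F1=0; commitIndex=5
Op 4: append 3 -> log_len=8
Op 5: F0 acks idx 7 -> match: F0=7 F1=0; commitIndex=7
Op 6: append 1 -> log_len=9
Op 7: F0 acks idx 9 -> match: F0=9 F1=0; commitIndex=9
Op 8: F0 acks idx 6 -> match: F0=9 F1=0; commitIndex=9
Op 9: F0 acks idx 1 -> match: F0=9 F1=0; commitIndex=9
Op 10: append 3 -> log_len=12
Op 11: append 1 -> log_len=13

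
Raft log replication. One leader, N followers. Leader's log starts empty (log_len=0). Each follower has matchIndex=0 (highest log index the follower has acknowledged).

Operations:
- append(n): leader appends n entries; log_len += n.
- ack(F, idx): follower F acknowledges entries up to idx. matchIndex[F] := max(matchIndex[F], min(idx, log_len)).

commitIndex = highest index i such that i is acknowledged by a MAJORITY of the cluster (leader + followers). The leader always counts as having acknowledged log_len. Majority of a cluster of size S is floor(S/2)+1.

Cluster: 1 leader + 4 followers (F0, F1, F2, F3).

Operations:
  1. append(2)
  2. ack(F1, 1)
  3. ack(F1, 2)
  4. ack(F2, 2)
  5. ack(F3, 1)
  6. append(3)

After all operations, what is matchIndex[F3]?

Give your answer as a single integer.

Answer: 1

Derivation:
Op 1: append 2 -> log_len=2
Op 2: F1 acks idx 1 -> match: F0=0 F1=1 F2=0 F3=0; commitIndex=0
Op 3: F1 acks idx 2 -> match: F0=0 F1=2 F2=0 F3=0; commitIndex=0
Op 4: F2 acks idx 2 -> match: F0=0 F1=2 F2=2 F3=0; commitIndex=2
Op 5: F3 acks idx 1 -> match: F0=0 F1=2 F2=2 F3=1; commitIndex=2
Op 6: append 3 -> log_len=5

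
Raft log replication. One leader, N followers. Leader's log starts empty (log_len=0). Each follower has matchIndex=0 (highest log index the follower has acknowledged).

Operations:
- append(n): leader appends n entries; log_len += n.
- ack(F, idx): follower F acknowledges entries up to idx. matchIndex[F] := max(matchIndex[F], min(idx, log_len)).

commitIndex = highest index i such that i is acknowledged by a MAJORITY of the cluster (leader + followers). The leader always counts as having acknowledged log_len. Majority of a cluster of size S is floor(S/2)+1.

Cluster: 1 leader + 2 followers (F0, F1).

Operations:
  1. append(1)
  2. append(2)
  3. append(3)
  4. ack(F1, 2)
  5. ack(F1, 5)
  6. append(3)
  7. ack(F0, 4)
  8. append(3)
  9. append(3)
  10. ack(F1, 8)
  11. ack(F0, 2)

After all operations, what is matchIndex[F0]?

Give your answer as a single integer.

Op 1: append 1 -> log_len=1
Op 2: append 2 -> log_len=3
Op 3: append 3 -> log_len=6
Op 4: F1 acks idx 2 -> match: F0=0 F1=2; commitIndex=2
Op 5: F1 acks idx 5 -> match: F0=0 F1=5; commitIndex=5
Op 6: append 3 -> log_len=9
Op 7: F0 acks idx 4 -> match: F0=4 F1=5; commitIndex=5
Op 8: append 3 -> log_len=12
Op 9: append 3 -> log_len=15
Op 10: F1 acks idx 8 -> match: F0=4 F1=8; commitIndex=8
Op 11: F0 acks idx 2 -> match: F0=4 F1=8; commitIndex=8

Answer: 4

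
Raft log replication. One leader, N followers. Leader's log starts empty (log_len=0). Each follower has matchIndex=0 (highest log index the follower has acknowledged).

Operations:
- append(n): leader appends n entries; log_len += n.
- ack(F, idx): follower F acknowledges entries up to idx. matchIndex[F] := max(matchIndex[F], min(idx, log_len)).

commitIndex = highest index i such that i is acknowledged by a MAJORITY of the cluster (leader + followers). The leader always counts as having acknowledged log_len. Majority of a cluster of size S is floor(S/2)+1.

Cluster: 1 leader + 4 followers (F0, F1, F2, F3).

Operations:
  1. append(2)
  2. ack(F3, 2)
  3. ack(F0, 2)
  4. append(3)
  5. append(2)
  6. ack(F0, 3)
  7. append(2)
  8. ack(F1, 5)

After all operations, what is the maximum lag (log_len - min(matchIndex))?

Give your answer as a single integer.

Answer: 9

Derivation:
Op 1: append 2 -> log_len=2
Op 2: F3 acks idx 2 -> match: F0=0 F1=0 F2=0 F3=2; commitIndex=0
Op 3: F0 acks idx 2 -> match: F0=2 F1=0 F2=0 F3=2; commitIndex=2
Op 4: append 3 -> log_len=5
Op 5: append 2 -> log_len=7
Op 6: F0 acks idx 3 -> match: F0=3 F1=0 F2=0 F3=2; commitIndex=2
Op 7: append 2 -> log_len=9
Op 8: F1 acks idx 5 -> match: F0=3 F1=5 F2=0 F3=2; commitIndex=3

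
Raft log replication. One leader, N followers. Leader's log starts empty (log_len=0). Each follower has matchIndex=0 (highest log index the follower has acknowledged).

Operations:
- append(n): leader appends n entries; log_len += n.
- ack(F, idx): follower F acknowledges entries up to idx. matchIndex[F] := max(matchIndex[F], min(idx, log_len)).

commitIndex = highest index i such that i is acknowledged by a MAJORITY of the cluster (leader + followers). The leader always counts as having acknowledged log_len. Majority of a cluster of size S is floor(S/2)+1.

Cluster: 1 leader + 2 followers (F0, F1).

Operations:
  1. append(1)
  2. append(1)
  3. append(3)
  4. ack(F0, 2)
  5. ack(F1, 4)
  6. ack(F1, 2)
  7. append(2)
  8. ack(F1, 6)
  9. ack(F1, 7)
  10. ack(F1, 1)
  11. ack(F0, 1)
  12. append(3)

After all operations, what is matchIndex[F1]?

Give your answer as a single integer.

Op 1: append 1 -> log_len=1
Op 2: append 1 -> log_len=2
Op 3: append 3 -> log_len=5
Op 4: F0 acks idx 2 -> match: F0=2 F1=0; commitIndex=2
Op 5: F1 acks idx 4 -> match: F0=2 F1=4; commitIndex=4
Op 6: F1 acks idx 2 -> match: F0=2 F1=4; commitIndex=4
Op 7: append 2 -> log_len=7
Op 8: F1 acks idx 6 -> match: F0=2 F1=6; commitIndex=6
Op 9: F1 acks idx 7 -> match: F0=2 F1=7; commitIndex=7
Op 10: F1 acks idx 1 -> match: F0=2 F1=7; commitIndex=7
Op 11: F0 acks idx 1 -> match: F0=2 F1=7; commitIndex=7
Op 12: append 3 -> log_len=10

Answer: 7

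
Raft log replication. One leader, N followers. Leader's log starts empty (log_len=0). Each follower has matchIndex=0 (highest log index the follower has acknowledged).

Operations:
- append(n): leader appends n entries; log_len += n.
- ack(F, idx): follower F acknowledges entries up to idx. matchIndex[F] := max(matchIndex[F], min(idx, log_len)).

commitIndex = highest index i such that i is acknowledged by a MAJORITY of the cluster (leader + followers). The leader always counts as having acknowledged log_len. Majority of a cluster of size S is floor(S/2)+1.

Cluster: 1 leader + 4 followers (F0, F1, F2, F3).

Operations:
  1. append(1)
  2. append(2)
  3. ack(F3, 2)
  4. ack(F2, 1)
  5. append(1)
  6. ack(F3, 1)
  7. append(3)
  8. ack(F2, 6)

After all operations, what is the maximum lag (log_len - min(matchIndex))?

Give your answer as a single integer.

Answer: 7

Derivation:
Op 1: append 1 -> log_len=1
Op 2: append 2 -> log_len=3
Op 3: F3 acks idx 2 -> match: F0=0 F1=0 F2=0 F3=2; commitIndex=0
Op 4: F2 acks idx 1 -> match: F0=0 F1=0 F2=1 F3=2; commitIndex=1
Op 5: append 1 -> log_len=4
Op 6: F3 acks idx 1 -> match: F0=0 F1=0 F2=1 F3=2; commitIndex=1
Op 7: append 3 -> log_len=7
Op 8: F2 acks idx 6 -> match: F0=0 F1=0 F2=6 F3=2; commitIndex=2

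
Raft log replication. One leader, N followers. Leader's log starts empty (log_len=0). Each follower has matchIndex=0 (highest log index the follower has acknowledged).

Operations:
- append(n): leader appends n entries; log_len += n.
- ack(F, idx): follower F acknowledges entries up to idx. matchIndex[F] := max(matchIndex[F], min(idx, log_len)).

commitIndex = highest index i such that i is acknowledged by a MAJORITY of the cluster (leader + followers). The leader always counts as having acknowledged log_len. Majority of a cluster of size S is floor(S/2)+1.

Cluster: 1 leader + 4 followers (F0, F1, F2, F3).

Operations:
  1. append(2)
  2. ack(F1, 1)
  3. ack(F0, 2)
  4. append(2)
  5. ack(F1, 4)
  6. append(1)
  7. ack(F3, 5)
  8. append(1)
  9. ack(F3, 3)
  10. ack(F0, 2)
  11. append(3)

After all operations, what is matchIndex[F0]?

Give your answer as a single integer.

Answer: 2

Derivation:
Op 1: append 2 -> log_len=2
Op 2: F1 acks idx 1 -> match: F0=0 F1=1 F2=0 F3=0; commitIndex=0
Op 3: F0 acks idx 2 -> match: F0=2 F1=1 F2=0 F3=0; commitIndex=1
Op 4: append 2 -> log_len=4
Op 5: F1 acks idx 4 -> match: F0=2 F1=4 F2=0 F3=0; commitIndex=2
Op 6: append 1 -> log_len=5
Op 7: F3 acks idx 5 -> match: F0=2 F1=4 F2=0 F3=5; commitIndex=4
Op 8: append 1 -> log_len=6
Op 9: F3 acks idx 3 -> match: F0=2 F1=4 F2=0 F3=5; commitIndex=4
Op 10: F0 acks idx 2 -> match: F0=2 F1=4 F2=0 F3=5; commitIndex=4
Op 11: append 3 -> log_len=9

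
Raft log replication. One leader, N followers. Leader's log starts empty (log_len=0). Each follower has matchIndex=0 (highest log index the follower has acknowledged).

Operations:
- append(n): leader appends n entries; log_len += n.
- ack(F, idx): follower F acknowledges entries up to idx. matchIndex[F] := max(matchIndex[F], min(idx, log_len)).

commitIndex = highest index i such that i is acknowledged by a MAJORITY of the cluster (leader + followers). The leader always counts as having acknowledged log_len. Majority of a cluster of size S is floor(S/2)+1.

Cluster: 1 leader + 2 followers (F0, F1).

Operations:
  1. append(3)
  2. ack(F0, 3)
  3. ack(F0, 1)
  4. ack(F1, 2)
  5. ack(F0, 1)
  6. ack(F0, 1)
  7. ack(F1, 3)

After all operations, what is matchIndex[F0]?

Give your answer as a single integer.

Answer: 3

Derivation:
Op 1: append 3 -> log_len=3
Op 2: F0 acks idx 3 -> match: F0=3 F1=0; commitIndex=3
Op 3: F0 acks idx 1 -> match: F0=3 F1=0; commitIndex=3
Op 4: F1 acks idx 2 -> match: F0=3 F1=2; commitIndex=3
Op 5: F0 acks idx 1 -> match: F0=3 F1=2; commitIndex=3
Op 6: F0 acks idx 1 -> match: F0=3 F1=2; commitIndex=3
Op 7: F1 acks idx 3 -> match: F0=3 F1=3; commitIndex=3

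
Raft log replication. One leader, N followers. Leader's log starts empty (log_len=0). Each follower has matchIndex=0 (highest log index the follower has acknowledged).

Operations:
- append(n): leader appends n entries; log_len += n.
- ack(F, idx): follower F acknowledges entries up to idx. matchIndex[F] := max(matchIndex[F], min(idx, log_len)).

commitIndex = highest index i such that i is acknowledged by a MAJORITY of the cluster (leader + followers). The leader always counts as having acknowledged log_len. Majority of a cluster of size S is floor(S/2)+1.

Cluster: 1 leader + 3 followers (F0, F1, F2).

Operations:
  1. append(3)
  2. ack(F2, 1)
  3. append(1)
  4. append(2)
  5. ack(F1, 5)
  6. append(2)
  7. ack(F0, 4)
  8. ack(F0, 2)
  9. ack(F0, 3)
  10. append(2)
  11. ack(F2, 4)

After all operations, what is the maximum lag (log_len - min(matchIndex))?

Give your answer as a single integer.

Answer: 6

Derivation:
Op 1: append 3 -> log_len=3
Op 2: F2 acks idx 1 -> match: F0=0 F1=0 F2=1; commitIndex=0
Op 3: append 1 -> log_len=4
Op 4: append 2 -> log_len=6
Op 5: F1 acks idx 5 -> match: F0=0 F1=5 F2=1; commitIndex=1
Op 6: append 2 -> log_len=8
Op 7: F0 acks idx 4 -> match: F0=4 F1=5 F2=1; commitIndex=4
Op 8: F0 acks idx 2 -> match: F0=4 F1=5 F2=1; commitIndex=4
Op 9: F0 acks idx 3 -> match: F0=4 F1=5 F2=1; commitIndex=4
Op 10: append 2 -> log_len=10
Op 11: F2 acks idx 4 -> match: F0=4 F1=5 F2=4; commitIndex=4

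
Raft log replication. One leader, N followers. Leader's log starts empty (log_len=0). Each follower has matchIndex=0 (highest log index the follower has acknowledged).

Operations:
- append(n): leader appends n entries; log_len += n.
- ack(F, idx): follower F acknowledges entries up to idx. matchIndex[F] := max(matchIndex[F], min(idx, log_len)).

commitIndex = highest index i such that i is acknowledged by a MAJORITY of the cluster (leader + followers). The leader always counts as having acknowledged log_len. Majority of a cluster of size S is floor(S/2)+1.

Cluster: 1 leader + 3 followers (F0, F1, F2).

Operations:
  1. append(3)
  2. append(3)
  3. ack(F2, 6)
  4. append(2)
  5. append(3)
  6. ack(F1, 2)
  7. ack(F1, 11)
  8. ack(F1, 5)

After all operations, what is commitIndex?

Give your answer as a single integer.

Answer: 6

Derivation:
Op 1: append 3 -> log_len=3
Op 2: append 3 -> log_len=6
Op 3: F2 acks idx 6 -> match: F0=0 F1=0 F2=6; commitIndex=0
Op 4: append 2 -> log_len=8
Op 5: append 3 -> log_len=11
Op 6: F1 acks idx 2 -> match: F0=0 F1=2 F2=6; commitIndex=2
Op 7: F1 acks idx 11 -> match: F0=0 F1=11 F2=6; commitIndex=6
Op 8: F1 acks idx 5 -> match: F0=0 F1=11 F2=6; commitIndex=6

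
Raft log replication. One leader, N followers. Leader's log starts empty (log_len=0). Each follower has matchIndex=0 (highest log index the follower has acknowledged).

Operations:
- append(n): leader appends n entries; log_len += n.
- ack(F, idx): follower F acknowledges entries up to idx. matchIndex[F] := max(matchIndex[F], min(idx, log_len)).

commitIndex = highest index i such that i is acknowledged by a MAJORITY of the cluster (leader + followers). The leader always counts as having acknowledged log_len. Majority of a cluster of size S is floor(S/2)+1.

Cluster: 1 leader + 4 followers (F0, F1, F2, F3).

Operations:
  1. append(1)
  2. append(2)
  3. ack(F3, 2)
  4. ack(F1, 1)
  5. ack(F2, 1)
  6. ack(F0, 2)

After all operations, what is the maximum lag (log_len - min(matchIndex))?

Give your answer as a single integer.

Answer: 2

Derivation:
Op 1: append 1 -> log_len=1
Op 2: append 2 -> log_len=3
Op 3: F3 acks idx 2 -> match: F0=0 F1=0 F2=0 F3=2; commitIndex=0
Op 4: F1 acks idx 1 -> match: F0=0 F1=1 F2=0 F3=2; commitIndex=1
Op 5: F2 acks idx 1 -> match: F0=0 F1=1 F2=1 F3=2; commitIndex=1
Op 6: F0 acks idx 2 -> match: F0=2 F1=1 F2=1 F3=2; commitIndex=2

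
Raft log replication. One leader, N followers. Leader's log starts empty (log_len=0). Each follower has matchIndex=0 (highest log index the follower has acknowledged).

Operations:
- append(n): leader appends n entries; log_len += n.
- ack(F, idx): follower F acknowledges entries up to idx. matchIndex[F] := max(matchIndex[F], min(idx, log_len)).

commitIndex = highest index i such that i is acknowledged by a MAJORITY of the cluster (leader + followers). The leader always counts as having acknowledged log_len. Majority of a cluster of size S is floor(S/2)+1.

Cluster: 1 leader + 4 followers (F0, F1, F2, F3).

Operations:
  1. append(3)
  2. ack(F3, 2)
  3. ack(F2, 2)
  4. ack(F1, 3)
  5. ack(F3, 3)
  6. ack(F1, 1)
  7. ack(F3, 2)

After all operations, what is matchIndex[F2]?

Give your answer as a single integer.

Answer: 2

Derivation:
Op 1: append 3 -> log_len=3
Op 2: F3 acks idx 2 -> match: F0=0 F1=0 F2=0 F3=2; commitIndex=0
Op 3: F2 acks idx 2 -> match: F0=0 F1=0 F2=2 F3=2; commitIndex=2
Op 4: F1 acks idx 3 -> match: F0=0 F1=3 F2=2 F3=2; commitIndex=2
Op 5: F3 acks idx 3 -> match: F0=0 F1=3 F2=2 F3=3; commitIndex=3
Op 6: F1 acks idx 1 -> match: F0=0 F1=3 F2=2 F3=3; commitIndex=3
Op 7: F3 acks idx 2 -> match: F0=0 F1=3 F2=2 F3=3; commitIndex=3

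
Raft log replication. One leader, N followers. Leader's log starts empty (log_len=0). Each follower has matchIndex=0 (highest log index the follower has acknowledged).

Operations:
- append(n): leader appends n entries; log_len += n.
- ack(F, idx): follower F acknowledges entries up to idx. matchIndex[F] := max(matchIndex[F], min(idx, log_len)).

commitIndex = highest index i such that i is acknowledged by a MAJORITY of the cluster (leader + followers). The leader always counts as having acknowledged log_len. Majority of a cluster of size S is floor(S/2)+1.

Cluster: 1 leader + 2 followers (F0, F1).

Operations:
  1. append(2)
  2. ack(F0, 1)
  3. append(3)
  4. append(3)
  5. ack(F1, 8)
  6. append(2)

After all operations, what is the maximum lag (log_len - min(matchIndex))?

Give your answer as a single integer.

Op 1: append 2 -> log_len=2
Op 2: F0 acks idx 1 -> match: F0=1 F1=0; commitIndex=1
Op 3: append 3 -> log_len=5
Op 4: append 3 -> log_len=8
Op 5: F1 acks idx 8 -> match: F0=1 F1=8; commitIndex=8
Op 6: append 2 -> log_len=10

Answer: 9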